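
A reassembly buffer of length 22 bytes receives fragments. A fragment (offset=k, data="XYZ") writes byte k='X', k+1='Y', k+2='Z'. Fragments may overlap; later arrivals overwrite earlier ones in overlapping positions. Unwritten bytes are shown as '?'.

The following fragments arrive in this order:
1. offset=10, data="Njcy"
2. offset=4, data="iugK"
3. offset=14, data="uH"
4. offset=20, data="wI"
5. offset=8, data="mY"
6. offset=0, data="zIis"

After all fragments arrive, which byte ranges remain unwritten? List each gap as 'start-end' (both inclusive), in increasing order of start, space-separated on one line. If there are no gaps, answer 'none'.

Fragment 1: offset=10 len=4
Fragment 2: offset=4 len=4
Fragment 3: offset=14 len=2
Fragment 4: offset=20 len=2
Fragment 5: offset=8 len=2
Fragment 6: offset=0 len=4
Gaps: 16-19

Answer: 16-19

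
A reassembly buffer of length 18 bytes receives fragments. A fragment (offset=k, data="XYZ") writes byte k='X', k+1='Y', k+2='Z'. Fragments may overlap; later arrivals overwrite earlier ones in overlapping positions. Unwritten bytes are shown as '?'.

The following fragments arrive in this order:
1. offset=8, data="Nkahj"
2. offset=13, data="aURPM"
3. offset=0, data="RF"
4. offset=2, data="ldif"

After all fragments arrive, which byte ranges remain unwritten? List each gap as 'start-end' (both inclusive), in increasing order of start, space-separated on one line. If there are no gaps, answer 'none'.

Answer: 6-7

Derivation:
Fragment 1: offset=8 len=5
Fragment 2: offset=13 len=5
Fragment 3: offset=0 len=2
Fragment 4: offset=2 len=4
Gaps: 6-7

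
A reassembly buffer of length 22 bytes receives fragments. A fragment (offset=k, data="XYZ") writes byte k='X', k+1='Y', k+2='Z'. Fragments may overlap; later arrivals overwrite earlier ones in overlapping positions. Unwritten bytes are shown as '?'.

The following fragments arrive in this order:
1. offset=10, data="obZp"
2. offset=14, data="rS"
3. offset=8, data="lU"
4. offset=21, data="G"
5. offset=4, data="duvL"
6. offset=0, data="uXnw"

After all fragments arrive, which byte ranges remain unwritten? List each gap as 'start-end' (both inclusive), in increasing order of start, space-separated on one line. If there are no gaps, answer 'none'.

Answer: 16-20

Derivation:
Fragment 1: offset=10 len=4
Fragment 2: offset=14 len=2
Fragment 3: offset=8 len=2
Fragment 4: offset=21 len=1
Fragment 5: offset=4 len=4
Fragment 6: offset=0 len=4
Gaps: 16-20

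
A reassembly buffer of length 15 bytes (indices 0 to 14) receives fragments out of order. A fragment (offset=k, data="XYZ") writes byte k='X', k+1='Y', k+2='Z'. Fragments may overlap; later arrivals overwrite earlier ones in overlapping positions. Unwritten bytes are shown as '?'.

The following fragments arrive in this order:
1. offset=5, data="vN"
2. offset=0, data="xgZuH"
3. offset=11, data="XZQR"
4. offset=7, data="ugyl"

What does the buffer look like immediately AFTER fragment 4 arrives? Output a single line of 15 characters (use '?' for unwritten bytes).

Answer: xgZuHvNugylXZQR

Derivation:
Fragment 1: offset=5 data="vN" -> buffer=?????vN????????
Fragment 2: offset=0 data="xgZuH" -> buffer=xgZuHvN????????
Fragment 3: offset=11 data="XZQR" -> buffer=xgZuHvN????XZQR
Fragment 4: offset=7 data="ugyl" -> buffer=xgZuHvNugylXZQR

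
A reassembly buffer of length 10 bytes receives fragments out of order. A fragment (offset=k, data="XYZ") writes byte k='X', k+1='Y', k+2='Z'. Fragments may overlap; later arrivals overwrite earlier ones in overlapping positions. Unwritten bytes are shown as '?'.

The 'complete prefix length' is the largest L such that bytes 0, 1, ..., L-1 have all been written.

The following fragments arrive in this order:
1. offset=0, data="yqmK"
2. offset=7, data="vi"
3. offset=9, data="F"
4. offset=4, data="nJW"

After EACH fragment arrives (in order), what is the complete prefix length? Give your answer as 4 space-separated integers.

Fragment 1: offset=0 data="yqmK" -> buffer=yqmK?????? -> prefix_len=4
Fragment 2: offset=7 data="vi" -> buffer=yqmK???vi? -> prefix_len=4
Fragment 3: offset=9 data="F" -> buffer=yqmK???viF -> prefix_len=4
Fragment 4: offset=4 data="nJW" -> buffer=yqmKnJWviF -> prefix_len=10

Answer: 4 4 4 10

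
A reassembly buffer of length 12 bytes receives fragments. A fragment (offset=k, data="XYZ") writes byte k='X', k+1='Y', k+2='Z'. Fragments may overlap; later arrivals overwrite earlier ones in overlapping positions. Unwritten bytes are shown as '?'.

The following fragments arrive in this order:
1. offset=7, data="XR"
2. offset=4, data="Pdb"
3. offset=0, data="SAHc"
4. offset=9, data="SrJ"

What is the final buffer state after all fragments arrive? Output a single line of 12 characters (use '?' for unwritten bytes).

Fragment 1: offset=7 data="XR" -> buffer=???????XR???
Fragment 2: offset=4 data="Pdb" -> buffer=????PdbXR???
Fragment 3: offset=0 data="SAHc" -> buffer=SAHcPdbXR???
Fragment 4: offset=9 data="SrJ" -> buffer=SAHcPdbXRSrJ

Answer: SAHcPdbXRSrJ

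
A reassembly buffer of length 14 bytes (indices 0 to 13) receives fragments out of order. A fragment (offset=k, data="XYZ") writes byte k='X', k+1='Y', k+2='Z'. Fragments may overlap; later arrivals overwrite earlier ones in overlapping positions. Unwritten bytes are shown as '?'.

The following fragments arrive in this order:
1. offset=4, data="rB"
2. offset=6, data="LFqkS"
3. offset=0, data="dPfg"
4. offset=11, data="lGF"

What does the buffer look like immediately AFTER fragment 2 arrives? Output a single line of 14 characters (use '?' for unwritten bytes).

Answer: ????rBLFqkS???

Derivation:
Fragment 1: offset=4 data="rB" -> buffer=????rB????????
Fragment 2: offset=6 data="LFqkS" -> buffer=????rBLFqkS???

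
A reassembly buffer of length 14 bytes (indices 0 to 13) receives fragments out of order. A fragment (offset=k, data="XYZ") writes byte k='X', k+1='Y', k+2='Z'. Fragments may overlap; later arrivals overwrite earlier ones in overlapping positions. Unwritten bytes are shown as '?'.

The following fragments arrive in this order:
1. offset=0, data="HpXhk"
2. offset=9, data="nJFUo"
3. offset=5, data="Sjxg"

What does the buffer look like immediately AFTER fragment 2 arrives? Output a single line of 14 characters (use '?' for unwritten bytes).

Answer: HpXhk????nJFUo

Derivation:
Fragment 1: offset=0 data="HpXhk" -> buffer=HpXhk?????????
Fragment 2: offset=9 data="nJFUo" -> buffer=HpXhk????nJFUo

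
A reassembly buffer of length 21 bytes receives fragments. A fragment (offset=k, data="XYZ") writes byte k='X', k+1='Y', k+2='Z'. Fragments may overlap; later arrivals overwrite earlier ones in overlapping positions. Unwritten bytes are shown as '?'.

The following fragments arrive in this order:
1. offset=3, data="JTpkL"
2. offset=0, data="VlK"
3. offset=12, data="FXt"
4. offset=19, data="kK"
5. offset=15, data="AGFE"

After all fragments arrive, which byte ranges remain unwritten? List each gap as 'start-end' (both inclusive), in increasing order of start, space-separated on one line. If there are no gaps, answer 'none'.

Answer: 8-11

Derivation:
Fragment 1: offset=3 len=5
Fragment 2: offset=0 len=3
Fragment 3: offset=12 len=3
Fragment 4: offset=19 len=2
Fragment 5: offset=15 len=4
Gaps: 8-11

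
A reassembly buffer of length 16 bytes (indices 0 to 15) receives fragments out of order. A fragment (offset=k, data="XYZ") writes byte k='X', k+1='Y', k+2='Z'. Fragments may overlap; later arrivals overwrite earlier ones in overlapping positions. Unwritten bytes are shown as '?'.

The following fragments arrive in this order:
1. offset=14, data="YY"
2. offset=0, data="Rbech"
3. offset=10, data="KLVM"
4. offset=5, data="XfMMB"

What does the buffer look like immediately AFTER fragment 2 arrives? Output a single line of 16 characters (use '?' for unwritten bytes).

Fragment 1: offset=14 data="YY" -> buffer=??????????????YY
Fragment 2: offset=0 data="Rbech" -> buffer=Rbech?????????YY

Answer: Rbech?????????YY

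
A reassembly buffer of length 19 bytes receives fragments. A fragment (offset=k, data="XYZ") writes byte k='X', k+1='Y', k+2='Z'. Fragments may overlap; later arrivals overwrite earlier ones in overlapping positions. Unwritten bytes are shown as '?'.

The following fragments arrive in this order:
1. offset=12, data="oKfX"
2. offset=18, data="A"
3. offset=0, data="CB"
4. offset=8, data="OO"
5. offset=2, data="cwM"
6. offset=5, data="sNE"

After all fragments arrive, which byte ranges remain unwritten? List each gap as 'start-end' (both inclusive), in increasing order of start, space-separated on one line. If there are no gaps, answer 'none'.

Answer: 10-11 16-17

Derivation:
Fragment 1: offset=12 len=4
Fragment 2: offset=18 len=1
Fragment 3: offset=0 len=2
Fragment 4: offset=8 len=2
Fragment 5: offset=2 len=3
Fragment 6: offset=5 len=3
Gaps: 10-11 16-17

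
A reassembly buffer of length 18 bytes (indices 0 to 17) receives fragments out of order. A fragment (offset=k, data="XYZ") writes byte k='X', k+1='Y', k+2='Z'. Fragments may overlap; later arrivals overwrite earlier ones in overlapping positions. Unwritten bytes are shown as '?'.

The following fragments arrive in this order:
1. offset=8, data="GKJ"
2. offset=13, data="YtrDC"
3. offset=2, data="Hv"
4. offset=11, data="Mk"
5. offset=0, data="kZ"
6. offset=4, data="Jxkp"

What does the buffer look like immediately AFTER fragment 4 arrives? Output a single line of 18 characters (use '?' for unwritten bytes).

Answer: ??Hv????GKJMkYtrDC

Derivation:
Fragment 1: offset=8 data="GKJ" -> buffer=????????GKJ???????
Fragment 2: offset=13 data="YtrDC" -> buffer=????????GKJ??YtrDC
Fragment 3: offset=2 data="Hv" -> buffer=??Hv????GKJ??YtrDC
Fragment 4: offset=11 data="Mk" -> buffer=??Hv????GKJMkYtrDC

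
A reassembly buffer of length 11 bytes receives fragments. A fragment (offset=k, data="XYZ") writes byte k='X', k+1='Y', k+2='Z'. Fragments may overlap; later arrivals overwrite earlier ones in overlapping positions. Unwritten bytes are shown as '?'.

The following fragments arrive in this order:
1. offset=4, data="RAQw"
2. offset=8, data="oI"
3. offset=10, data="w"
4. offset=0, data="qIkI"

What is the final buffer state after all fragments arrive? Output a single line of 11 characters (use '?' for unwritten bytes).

Fragment 1: offset=4 data="RAQw" -> buffer=????RAQw???
Fragment 2: offset=8 data="oI" -> buffer=????RAQwoI?
Fragment 3: offset=10 data="w" -> buffer=????RAQwoIw
Fragment 4: offset=0 data="qIkI" -> buffer=qIkIRAQwoIw

Answer: qIkIRAQwoIw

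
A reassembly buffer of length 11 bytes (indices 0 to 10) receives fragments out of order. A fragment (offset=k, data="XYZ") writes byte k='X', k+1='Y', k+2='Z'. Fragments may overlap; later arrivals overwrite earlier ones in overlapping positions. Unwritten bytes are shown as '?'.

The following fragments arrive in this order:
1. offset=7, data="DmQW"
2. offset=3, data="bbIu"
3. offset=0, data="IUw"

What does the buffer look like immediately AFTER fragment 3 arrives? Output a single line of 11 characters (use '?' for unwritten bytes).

Answer: IUwbbIuDmQW

Derivation:
Fragment 1: offset=7 data="DmQW" -> buffer=???????DmQW
Fragment 2: offset=3 data="bbIu" -> buffer=???bbIuDmQW
Fragment 3: offset=0 data="IUw" -> buffer=IUwbbIuDmQW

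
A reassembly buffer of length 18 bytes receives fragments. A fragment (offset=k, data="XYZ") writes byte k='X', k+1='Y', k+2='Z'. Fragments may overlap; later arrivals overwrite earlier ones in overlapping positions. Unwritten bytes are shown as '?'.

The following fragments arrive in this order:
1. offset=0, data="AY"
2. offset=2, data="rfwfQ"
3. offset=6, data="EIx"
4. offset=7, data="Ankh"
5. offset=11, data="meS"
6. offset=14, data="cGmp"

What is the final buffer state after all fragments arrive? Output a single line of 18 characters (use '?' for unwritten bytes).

Fragment 1: offset=0 data="AY" -> buffer=AY????????????????
Fragment 2: offset=2 data="rfwfQ" -> buffer=AYrfwfQ???????????
Fragment 3: offset=6 data="EIx" -> buffer=AYrfwfEIx?????????
Fragment 4: offset=7 data="Ankh" -> buffer=AYrfwfEAnkh???????
Fragment 5: offset=11 data="meS" -> buffer=AYrfwfEAnkhmeS????
Fragment 6: offset=14 data="cGmp" -> buffer=AYrfwfEAnkhmeScGmp

Answer: AYrfwfEAnkhmeScGmp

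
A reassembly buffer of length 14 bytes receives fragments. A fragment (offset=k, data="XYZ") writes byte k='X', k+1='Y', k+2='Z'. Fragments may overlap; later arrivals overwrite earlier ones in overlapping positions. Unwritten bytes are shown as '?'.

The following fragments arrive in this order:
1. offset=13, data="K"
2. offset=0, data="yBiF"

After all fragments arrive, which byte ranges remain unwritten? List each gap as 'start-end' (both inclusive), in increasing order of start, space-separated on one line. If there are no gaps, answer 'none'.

Fragment 1: offset=13 len=1
Fragment 2: offset=0 len=4
Gaps: 4-12

Answer: 4-12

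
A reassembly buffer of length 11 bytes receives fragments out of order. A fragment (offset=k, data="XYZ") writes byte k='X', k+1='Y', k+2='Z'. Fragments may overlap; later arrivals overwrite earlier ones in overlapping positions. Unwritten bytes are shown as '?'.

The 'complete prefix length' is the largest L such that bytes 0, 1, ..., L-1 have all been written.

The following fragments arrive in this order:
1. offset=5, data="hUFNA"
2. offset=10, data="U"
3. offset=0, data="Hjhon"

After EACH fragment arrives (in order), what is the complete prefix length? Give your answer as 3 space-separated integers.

Answer: 0 0 11

Derivation:
Fragment 1: offset=5 data="hUFNA" -> buffer=?????hUFNA? -> prefix_len=0
Fragment 2: offset=10 data="U" -> buffer=?????hUFNAU -> prefix_len=0
Fragment 3: offset=0 data="Hjhon" -> buffer=HjhonhUFNAU -> prefix_len=11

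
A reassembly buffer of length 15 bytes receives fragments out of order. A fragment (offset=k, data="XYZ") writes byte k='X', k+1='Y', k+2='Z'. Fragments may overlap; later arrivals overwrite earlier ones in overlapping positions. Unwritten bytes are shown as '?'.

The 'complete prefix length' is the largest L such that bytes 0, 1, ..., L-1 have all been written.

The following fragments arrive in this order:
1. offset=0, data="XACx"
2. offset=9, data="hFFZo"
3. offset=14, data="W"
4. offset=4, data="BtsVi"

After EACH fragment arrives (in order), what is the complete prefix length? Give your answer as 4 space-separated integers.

Fragment 1: offset=0 data="XACx" -> buffer=XACx??????????? -> prefix_len=4
Fragment 2: offset=9 data="hFFZo" -> buffer=XACx?????hFFZo? -> prefix_len=4
Fragment 3: offset=14 data="W" -> buffer=XACx?????hFFZoW -> prefix_len=4
Fragment 4: offset=4 data="BtsVi" -> buffer=XACxBtsVihFFZoW -> prefix_len=15

Answer: 4 4 4 15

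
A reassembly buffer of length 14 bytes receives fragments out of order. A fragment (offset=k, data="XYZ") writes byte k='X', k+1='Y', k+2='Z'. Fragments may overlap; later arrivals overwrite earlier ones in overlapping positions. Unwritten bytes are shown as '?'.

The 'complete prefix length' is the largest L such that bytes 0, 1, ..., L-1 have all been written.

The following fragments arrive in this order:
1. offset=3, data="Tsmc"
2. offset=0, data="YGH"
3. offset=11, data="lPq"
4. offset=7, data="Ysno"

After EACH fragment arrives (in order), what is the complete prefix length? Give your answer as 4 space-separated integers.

Fragment 1: offset=3 data="Tsmc" -> buffer=???Tsmc??????? -> prefix_len=0
Fragment 2: offset=0 data="YGH" -> buffer=YGHTsmc??????? -> prefix_len=7
Fragment 3: offset=11 data="lPq" -> buffer=YGHTsmc????lPq -> prefix_len=7
Fragment 4: offset=7 data="Ysno" -> buffer=YGHTsmcYsnolPq -> prefix_len=14

Answer: 0 7 7 14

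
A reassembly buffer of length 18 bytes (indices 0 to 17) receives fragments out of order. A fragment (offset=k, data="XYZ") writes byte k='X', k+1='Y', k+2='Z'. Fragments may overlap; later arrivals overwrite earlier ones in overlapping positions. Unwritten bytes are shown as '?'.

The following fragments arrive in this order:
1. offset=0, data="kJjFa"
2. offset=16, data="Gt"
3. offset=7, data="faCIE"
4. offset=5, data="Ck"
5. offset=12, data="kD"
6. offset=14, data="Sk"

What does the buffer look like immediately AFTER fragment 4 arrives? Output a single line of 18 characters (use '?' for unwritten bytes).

Answer: kJjFaCkfaCIE????Gt

Derivation:
Fragment 1: offset=0 data="kJjFa" -> buffer=kJjFa?????????????
Fragment 2: offset=16 data="Gt" -> buffer=kJjFa???????????Gt
Fragment 3: offset=7 data="faCIE" -> buffer=kJjFa??faCIE????Gt
Fragment 4: offset=5 data="Ck" -> buffer=kJjFaCkfaCIE????Gt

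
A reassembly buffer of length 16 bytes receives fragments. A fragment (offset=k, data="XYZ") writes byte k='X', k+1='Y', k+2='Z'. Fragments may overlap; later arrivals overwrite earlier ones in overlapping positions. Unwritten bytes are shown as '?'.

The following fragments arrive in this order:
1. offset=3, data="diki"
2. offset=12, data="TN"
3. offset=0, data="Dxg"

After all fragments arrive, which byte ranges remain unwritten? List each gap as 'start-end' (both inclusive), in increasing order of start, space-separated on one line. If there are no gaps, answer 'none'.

Answer: 7-11 14-15

Derivation:
Fragment 1: offset=3 len=4
Fragment 2: offset=12 len=2
Fragment 3: offset=0 len=3
Gaps: 7-11 14-15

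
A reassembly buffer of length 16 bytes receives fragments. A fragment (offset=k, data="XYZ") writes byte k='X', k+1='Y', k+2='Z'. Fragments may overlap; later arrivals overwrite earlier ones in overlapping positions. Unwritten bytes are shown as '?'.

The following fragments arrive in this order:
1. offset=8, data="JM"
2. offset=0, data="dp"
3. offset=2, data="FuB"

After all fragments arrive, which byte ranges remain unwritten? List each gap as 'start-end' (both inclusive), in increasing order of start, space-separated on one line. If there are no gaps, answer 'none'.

Fragment 1: offset=8 len=2
Fragment 2: offset=0 len=2
Fragment 3: offset=2 len=3
Gaps: 5-7 10-15

Answer: 5-7 10-15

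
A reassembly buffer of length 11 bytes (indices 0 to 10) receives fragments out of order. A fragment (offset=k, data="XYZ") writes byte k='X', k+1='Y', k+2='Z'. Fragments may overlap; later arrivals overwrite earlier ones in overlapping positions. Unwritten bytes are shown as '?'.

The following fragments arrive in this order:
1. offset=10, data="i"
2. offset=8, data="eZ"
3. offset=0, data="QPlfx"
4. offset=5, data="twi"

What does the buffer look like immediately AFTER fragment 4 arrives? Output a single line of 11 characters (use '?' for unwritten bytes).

Fragment 1: offset=10 data="i" -> buffer=??????????i
Fragment 2: offset=8 data="eZ" -> buffer=????????eZi
Fragment 3: offset=0 data="QPlfx" -> buffer=QPlfx???eZi
Fragment 4: offset=5 data="twi" -> buffer=QPlfxtwieZi

Answer: QPlfxtwieZi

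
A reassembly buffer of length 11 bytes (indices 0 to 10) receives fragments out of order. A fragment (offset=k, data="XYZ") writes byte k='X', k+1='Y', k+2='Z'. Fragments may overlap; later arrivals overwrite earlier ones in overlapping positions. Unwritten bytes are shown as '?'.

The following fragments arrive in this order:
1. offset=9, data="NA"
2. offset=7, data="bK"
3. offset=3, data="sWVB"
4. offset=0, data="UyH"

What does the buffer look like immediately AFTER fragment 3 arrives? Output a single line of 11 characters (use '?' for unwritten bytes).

Answer: ???sWVBbKNA

Derivation:
Fragment 1: offset=9 data="NA" -> buffer=?????????NA
Fragment 2: offset=7 data="bK" -> buffer=???????bKNA
Fragment 3: offset=3 data="sWVB" -> buffer=???sWVBbKNA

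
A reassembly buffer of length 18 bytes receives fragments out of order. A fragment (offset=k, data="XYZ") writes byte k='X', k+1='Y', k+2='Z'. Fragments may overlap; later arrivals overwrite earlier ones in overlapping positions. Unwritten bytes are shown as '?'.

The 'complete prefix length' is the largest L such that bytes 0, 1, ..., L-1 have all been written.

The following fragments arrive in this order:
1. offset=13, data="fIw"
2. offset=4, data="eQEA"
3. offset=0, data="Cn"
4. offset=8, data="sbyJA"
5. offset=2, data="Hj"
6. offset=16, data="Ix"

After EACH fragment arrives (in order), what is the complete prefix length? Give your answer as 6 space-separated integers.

Fragment 1: offset=13 data="fIw" -> buffer=?????????????fIw?? -> prefix_len=0
Fragment 2: offset=4 data="eQEA" -> buffer=????eQEA?????fIw?? -> prefix_len=0
Fragment 3: offset=0 data="Cn" -> buffer=Cn??eQEA?????fIw?? -> prefix_len=2
Fragment 4: offset=8 data="sbyJA" -> buffer=Cn??eQEAsbyJAfIw?? -> prefix_len=2
Fragment 5: offset=2 data="Hj" -> buffer=CnHjeQEAsbyJAfIw?? -> prefix_len=16
Fragment 6: offset=16 data="Ix" -> buffer=CnHjeQEAsbyJAfIwIx -> prefix_len=18

Answer: 0 0 2 2 16 18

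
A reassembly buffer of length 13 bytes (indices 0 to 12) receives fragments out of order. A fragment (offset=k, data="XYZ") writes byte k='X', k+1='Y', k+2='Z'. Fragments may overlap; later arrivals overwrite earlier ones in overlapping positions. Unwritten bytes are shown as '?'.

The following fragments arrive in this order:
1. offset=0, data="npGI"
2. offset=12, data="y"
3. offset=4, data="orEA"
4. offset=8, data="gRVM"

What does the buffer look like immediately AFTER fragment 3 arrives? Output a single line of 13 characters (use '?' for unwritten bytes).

Fragment 1: offset=0 data="npGI" -> buffer=npGI?????????
Fragment 2: offset=12 data="y" -> buffer=npGI????????y
Fragment 3: offset=4 data="orEA" -> buffer=npGIorEA????y

Answer: npGIorEA????y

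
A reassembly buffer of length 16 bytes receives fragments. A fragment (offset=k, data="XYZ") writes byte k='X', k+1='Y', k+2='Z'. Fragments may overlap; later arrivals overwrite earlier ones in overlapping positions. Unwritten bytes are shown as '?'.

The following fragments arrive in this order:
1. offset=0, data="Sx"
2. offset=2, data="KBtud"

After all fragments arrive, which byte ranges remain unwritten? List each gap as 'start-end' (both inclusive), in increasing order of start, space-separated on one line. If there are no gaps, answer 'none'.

Fragment 1: offset=0 len=2
Fragment 2: offset=2 len=5
Gaps: 7-15

Answer: 7-15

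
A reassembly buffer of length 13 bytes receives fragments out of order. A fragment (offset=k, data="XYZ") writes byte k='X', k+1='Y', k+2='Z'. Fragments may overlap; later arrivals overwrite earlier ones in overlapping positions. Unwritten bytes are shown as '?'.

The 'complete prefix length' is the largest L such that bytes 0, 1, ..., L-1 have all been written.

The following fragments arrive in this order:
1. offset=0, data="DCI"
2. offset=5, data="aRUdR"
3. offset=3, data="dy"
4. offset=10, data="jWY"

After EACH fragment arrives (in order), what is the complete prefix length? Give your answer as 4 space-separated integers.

Fragment 1: offset=0 data="DCI" -> buffer=DCI?????????? -> prefix_len=3
Fragment 2: offset=5 data="aRUdR" -> buffer=DCI??aRUdR??? -> prefix_len=3
Fragment 3: offset=3 data="dy" -> buffer=DCIdyaRUdR??? -> prefix_len=10
Fragment 4: offset=10 data="jWY" -> buffer=DCIdyaRUdRjWY -> prefix_len=13

Answer: 3 3 10 13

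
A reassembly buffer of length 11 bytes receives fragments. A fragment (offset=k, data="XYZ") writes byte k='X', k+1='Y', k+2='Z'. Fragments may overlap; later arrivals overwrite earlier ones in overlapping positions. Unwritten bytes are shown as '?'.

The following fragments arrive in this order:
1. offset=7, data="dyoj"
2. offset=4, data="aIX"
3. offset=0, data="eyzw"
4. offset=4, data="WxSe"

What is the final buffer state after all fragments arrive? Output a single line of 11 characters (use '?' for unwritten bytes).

Answer: eyzwWxSeyoj

Derivation:
Fragment 1: offset=7 data="dyoj" -> buffer=???????dyoj
Fragment 2: offset=4 data="aIX" -> buffer=????aIXdyoj
Fragment 3: offset=0 data="eyzw" -> buffer=eyzwaIXdyoj
Fragment 4: offset=4 data="WxSe" -> buffer=eyzwWxSeyoj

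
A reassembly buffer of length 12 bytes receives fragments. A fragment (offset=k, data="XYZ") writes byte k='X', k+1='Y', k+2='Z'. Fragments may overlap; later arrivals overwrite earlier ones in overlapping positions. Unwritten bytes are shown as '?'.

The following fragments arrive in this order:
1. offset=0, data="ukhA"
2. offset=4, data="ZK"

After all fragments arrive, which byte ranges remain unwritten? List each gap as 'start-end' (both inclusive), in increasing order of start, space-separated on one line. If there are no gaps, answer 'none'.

Fragment 1: offset=0 len=4
Fragment 2: offset=4 len=2
Gaps: 6-11

Answer: 6-11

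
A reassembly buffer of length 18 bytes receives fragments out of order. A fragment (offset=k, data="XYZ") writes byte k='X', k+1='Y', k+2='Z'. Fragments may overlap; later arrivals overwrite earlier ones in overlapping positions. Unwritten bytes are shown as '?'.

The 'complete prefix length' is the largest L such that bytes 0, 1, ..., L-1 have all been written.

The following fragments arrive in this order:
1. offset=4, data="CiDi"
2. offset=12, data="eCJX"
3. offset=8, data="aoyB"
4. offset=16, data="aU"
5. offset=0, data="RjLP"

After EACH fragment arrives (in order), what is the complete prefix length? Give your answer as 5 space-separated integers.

Fragment 1: offset=4 data="CiDi" -> buffer=????CiDi?????????? -> prefix_len=0
Fragment 2: offset=12 data="eCJX" -> buffer=????CiDi????eCJX?? -> prefix_len=0
Fragment 3: offset=8 data="aoyB" -> buffer=????CiDiaoyBeCJX?? -> prefix_len=0
Fragment 4: offset=16 data="aU" -> buffer=????CiDiaoyBeCJXaU -> prefix_len=0
Fragment 5: offset=0 data="RjLP" -> buffer=RjLPCiDiaoyBeCJXaU -> prefix_len=18

Answer: 0 0 0 0 18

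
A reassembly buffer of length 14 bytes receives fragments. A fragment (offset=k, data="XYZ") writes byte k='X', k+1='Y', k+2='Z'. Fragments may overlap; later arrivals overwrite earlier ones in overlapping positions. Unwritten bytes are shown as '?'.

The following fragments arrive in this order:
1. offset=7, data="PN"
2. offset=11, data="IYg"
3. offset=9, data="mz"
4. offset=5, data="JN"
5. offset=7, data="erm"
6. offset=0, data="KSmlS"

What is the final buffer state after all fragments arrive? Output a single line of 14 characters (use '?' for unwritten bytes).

Fragment 1: offset=7 data="PN" -> buffer=???????PN?????
Fragment 2: offset=11 data="IYg" -> buffer=???????PN??IYg
Fragment 3: offset=9 data="mz" -> buffer=???????PNmzIYg
Fragment 4: offset=5 data="JN" -> buffer=?????JNPNmzIYg
Fragment 5: offset=7 data="erm" -> buffer=?????JNermzIYg
Fragment 6: offset=0 data="KSmlS" -> buffer=KSmlSJNermzIYg

Answer: KSmlSJNermzIYg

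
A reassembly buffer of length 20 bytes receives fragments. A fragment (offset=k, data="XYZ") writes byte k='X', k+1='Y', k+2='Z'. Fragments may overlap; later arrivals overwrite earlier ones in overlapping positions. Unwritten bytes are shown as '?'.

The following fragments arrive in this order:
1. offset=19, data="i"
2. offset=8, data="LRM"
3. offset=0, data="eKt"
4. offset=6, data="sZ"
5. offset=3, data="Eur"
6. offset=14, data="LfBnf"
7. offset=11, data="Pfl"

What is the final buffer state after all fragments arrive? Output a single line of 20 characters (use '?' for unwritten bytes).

Fragment 1: offset=19 data="i" -> buffer=???????????????????i
Fragment 2: offset=8 data="LRM" -> buffer=????????LRM????????i
Fragment 3: offset=0 data="eKt" -> buffer=eKt?????LRM????????i
Fragment 4: offset=6 data="sZ" -> buffer=eKt???sZLRM????????i
Fragment 5: offset=3 data="Eur" -> buffer=eKtEursZLRM????????i
Fragment 6: offset=14 data="LfBnf" -> buffer=eKtEursZLRM???LfBnfi
Fragment 7: offset=11 data="Pfl" -> buffer=eKtEursZLRMPflLfBnfi

Answer: eKtEursZLRMPflLfBnfi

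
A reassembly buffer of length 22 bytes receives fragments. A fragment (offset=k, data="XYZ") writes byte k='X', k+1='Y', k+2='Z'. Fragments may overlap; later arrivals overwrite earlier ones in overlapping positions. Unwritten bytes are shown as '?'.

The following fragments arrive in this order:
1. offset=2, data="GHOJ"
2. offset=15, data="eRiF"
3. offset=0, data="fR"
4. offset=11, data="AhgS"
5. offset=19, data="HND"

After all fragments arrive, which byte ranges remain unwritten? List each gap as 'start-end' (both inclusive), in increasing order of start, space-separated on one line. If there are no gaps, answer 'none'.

Fragment 1: offset=2 len=4
Fragment 2: offset=15 len=4
Fragment 3: offset=0 len=2
Fragment 4: offset=11 len=4
Fragment 5: offset=19 len=3
Gaps: 6-10

Answer: 6-10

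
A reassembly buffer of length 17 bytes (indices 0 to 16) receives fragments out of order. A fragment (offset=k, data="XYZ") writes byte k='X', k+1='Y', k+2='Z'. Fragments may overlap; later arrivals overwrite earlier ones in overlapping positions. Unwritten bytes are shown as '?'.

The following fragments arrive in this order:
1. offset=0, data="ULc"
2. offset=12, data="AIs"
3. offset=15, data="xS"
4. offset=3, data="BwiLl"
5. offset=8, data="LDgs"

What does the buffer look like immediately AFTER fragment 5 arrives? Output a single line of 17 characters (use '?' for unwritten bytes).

Answer: ULcBwiLlLDgsAIsxS

Derivation:
Fragment 1: offset=0 data="ULc" -> buffer=ULc??????????????
Fragment 2: offset=12 data="AIs" -> buffer=ULc?????????AIs??
Fragment 3: offset=15 data="xS" -> buffer=ULc?????????AIsxS
Fragment 4: offset=3 data="BwiLl" -> buffer=ULcBwiLl????AIsxS
Fragment 5: offset=8 data="LDgs" -> buffer=ULcBwiLlLDgsAIsxS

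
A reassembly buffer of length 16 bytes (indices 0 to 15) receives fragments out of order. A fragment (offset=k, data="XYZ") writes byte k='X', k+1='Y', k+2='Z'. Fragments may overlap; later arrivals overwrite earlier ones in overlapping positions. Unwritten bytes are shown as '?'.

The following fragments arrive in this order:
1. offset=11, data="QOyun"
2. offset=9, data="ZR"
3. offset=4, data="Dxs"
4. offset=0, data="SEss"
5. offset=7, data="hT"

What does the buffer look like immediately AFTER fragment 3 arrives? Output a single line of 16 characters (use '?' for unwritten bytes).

Answer: ????Dxs??ZRQOyun

Derivation:
Fragment 1: offset=11 data="QOyun" -> buffer=???????????QOyun
Fragment 2: offset=9 data="ZR" -> buffer=?????????ZRQOyun
Fragment 3: offset=4 data="Dxs" -> buffer=????Dxs??ZRQOyun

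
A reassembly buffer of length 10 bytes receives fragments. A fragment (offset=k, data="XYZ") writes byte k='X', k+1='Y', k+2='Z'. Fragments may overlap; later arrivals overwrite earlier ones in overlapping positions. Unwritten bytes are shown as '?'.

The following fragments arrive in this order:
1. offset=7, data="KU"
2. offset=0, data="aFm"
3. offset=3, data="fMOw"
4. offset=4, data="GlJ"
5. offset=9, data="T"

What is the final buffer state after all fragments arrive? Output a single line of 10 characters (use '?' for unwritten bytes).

Answer: aFmfGlJKUT

Derivation:
Fragment 1: offset=7 data="KU" -> buffer=???????KU?
Fragment 2: offset=0 data="aFm" -> buffer=aFm????KU?
Fragment 3: offset=3 data="fMOw" -> buffer=aFmfMOwKU?
Fragment 4: offset=4 data="GlJ" -> buffer=aFmfGlJKU?
Fragment 5: offset=9 data="T" -> buffer=aFmfGlJKUT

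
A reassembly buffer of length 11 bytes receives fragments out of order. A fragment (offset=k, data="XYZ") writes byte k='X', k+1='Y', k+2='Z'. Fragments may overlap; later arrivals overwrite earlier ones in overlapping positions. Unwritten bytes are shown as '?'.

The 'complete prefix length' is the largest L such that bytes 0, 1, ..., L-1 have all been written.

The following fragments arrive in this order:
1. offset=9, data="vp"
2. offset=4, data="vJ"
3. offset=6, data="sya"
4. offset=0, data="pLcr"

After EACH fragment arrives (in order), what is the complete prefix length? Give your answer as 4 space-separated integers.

Answer: 0 0 0 11

Derivation:
Fragment 1: offset=9 data="vp" -> buffer=?????????vp -> prefix_len=0
Fragment 2: offset=4 data="vJ" -> buffer=????vJ???vp -> prefix_len=0
Fragment 3: offset=6 data="sya" -> buffer=????vJsyavp -> prefix_len=0
Fragment 4: offset=0 data="pLcr" -> buffer=pLcrvJsyavp -> prefix_len=11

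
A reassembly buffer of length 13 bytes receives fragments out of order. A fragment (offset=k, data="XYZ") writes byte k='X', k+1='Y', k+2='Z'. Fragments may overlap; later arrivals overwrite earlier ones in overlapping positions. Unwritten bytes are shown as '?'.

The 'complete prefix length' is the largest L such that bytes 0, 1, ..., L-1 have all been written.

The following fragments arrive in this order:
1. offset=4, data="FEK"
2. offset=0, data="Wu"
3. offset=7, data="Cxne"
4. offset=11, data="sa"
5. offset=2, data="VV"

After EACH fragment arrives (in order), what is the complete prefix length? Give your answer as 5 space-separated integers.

Answer: 0 2 2 2 13

Derivation:
Fragment 1: offset=4 data="FEK" -> buffer=????FEK?????? -> prefix_len=0
Fragment 2: offset=0 data="Wu" -> buffer=Wu??FEK?????? -> prefix_len=2
Fragment 3: offset=7 data="Cxne" -> buffer=Wu??FEKCxne?? -> prefix_len=2
Fragment 4: offset=11 data="sa" -> buffer=Wu??FEKCxnesa -> prefix_len=2
Fragment 5: offset=2 data="VV" -> buffer=WuVVFEKCxnesa -> prefix_len=13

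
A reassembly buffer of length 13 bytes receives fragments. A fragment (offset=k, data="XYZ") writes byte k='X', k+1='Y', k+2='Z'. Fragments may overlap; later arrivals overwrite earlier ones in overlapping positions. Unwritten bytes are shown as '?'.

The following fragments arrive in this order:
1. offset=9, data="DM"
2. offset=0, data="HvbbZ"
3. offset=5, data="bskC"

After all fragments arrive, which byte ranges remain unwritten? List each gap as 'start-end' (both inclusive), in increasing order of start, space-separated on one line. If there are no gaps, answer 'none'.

Answer: 11-12

Derivation:
Fragment 1: offset=9 len=2
Fragment 2: offset=0 len=5
Fragment 3: offset=5 len=4
Gaps: 11-12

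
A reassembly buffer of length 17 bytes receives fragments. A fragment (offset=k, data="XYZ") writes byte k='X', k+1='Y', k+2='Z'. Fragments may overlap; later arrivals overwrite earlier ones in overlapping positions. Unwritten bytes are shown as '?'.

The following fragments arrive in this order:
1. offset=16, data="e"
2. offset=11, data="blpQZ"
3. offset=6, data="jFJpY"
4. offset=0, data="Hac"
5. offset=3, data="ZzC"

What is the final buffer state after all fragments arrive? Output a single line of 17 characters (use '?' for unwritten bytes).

Answer: HacZzCjFJpYblpQZe

Derivation:
Fragment 1: offset=16 data="e" -> buffer=????????????????e
Fragment 2: offset=11 data="blpQZ" -> buffer=???????????blpQZe
Fragment 3: offset=6 data="jFJpY" -> buffer=??????jFJpYblpQZe
Fragment 4: offset=0 data="Hac" -> buffer=Hac???jFJpYblpQZe
Fragment 5: offset=3 data="ZzC" -> buffer=HacZzCjFJpYblpQZe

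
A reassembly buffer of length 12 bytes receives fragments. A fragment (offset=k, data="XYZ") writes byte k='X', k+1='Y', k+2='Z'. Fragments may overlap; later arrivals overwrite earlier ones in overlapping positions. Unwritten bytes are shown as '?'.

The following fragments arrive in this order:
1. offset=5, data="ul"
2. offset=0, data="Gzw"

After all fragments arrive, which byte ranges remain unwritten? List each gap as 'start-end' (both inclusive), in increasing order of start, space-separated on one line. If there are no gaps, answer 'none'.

Fragment 1: offset=5 len=2
Fragment 2: offset=0 len=3
Gaps: 3-4 7-11

Answer: 3-4 7-11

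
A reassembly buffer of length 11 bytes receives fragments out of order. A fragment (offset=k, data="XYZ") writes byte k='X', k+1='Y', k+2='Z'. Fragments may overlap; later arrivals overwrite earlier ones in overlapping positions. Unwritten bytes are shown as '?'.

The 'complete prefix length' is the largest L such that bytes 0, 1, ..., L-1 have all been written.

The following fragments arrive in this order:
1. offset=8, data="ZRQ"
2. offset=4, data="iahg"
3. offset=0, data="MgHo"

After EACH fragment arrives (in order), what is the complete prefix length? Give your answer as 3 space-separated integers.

Fragment 1: offset=8 data="ZRQ" -> buffer=????????ZRQ -> prefix_len=0
Fragment 2: offset=4 data="iahg" -> buffer=????iahgZRQ -> prefix_len=0
Fragment 3: offset=0 data="MgHo" -> buffer=MgHoiahgZRQ -> prefix_len=11

Answer: 0 0 11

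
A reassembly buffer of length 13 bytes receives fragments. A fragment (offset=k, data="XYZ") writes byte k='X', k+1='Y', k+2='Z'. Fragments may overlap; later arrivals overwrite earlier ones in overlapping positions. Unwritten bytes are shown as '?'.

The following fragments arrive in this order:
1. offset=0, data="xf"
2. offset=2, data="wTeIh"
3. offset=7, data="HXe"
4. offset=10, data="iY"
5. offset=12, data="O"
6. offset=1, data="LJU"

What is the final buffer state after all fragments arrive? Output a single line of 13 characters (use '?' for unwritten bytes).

Answer: xLJUeIhHXeiYO

Derivation:
Fragment 1: offset=0 data="xf" -> buffer=xf???????????
Fragment 2: offset=2 data="wTeIh" -> buffer=xfwTeIh??????
Fragment 3: offset=7 data="HXe" -> buffer=xfwTeIhHXe???
Fragment 4: offset=10 data="iY" -> buffer=xfwTeIhHXeiY?
Fragment 5: offset=12 data="O" -> buffer=xfwTeIhHXeiYO
Fragment 6: offset=1 data="LJU" -> buffer=xLJUeIhHXeiYO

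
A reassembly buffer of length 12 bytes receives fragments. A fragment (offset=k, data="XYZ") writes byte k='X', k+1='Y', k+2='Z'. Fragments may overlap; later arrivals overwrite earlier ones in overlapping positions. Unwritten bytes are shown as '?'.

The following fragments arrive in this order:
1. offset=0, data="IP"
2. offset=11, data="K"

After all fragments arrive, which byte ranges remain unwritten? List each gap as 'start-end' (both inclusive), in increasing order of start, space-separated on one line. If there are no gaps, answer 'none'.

Fragment 1: offset=0 len=2
Fragment 2: offset=11 len=1
Gaps: 2-10

Answer: 2-10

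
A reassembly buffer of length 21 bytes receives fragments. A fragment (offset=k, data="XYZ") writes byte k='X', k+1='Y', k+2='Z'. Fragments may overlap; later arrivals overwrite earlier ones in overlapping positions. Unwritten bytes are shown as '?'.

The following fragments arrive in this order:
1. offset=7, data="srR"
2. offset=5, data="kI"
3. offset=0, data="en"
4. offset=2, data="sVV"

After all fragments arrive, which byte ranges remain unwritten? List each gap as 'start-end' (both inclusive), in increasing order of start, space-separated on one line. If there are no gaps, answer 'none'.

Fragment 1: offset=7 len=3
Fragment 2: offset=5 len=2
Fragment 3: offset=0 len=2
Fragment 4: offset=2 len=3
Gaps: 10-20

Answer: 10-20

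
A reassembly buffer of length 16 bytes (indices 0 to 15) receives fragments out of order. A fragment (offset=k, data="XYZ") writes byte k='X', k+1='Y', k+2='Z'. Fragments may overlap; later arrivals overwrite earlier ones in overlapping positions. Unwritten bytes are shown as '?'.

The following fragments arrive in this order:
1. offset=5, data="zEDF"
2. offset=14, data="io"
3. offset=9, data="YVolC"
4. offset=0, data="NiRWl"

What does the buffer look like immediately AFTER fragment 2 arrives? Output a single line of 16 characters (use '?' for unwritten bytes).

Fragment 1: offset=5 data="zEDF" -> buffer=?????zEDF???????
Fragment 2: offset=14 data="io" -> buffer=?????zEDF?????io

Answer: ?????zEDF?????io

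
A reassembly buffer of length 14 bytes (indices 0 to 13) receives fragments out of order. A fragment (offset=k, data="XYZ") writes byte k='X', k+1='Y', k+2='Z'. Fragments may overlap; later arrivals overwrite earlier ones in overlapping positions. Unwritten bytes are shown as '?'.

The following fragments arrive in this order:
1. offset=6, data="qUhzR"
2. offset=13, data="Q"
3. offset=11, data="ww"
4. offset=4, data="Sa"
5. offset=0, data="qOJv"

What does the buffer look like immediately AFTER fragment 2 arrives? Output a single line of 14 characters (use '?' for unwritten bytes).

Fragment 1: offset=6 data="qUhzR" -> buffer=??????qUhzR???
Fragment 2: offset=13 data="Q" -> buffer=??????qUhzR??Q

Answer: ??????qUhzR??Q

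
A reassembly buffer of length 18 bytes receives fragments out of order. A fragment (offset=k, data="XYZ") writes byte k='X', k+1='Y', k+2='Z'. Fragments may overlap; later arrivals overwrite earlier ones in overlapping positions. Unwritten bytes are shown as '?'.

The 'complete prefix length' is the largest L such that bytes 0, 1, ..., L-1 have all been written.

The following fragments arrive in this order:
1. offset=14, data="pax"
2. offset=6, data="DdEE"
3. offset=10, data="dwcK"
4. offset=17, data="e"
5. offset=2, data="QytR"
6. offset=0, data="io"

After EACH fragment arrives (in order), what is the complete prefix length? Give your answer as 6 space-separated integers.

Answer: 0 0 0 0 0 18

Derivation:
Fragment 1: offset=14 data="pax" -> buffer=??????????????pax? -> prefix_len=0
Fragment 2: offset=6 data="DdEE" -> buffer=??????DdEE????pax? -> prefix_len=0
Fragment 3: offset=10 data="dwcK" -> buffer=??????DdEEdwcKpax? -> prefix_len=0
Fragment 4: offset=17 data="e" -> buffer=??????DdEEdwcKpaxe -> prefix_len=0
Fragment 5: offset=2 data="QytR" -> buffer=??QytRDdEEdwcKpaxe -> prefix_len=0
Fragment 6: offset=0 data="io" -> buffer=ioQytRDdEEdwcKpaxe -> prefix_len=18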